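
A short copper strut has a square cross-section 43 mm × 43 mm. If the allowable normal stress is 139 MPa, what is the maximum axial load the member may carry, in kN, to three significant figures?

A = 1849 mm².
P_max = σ_allow · A = 139 · 1849 = 257000 N = 257 kN.

257 kN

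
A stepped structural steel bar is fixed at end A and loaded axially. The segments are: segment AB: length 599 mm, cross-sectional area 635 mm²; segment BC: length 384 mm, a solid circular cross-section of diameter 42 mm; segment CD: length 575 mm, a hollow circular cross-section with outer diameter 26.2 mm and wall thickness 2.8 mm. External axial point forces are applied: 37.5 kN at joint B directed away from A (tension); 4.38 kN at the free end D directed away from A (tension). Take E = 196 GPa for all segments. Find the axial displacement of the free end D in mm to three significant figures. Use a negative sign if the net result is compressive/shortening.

0.270 mm

Internal axial forces (sectioning from the free end, tension +): N_CD = 4.38 kN, N_BC = 4.38 kN, N_AB = 41.88 kN.
A_BC = 1385 mm².
A_CD = 205.8 mm².
δ_AB = 41880·599/(635·196000) = 0.2016 mm
δ_BC = 4380·384/(1385·196000) = 0.006194 mm
δ_CD = 4380·575/(205.8·196000) = 0.06243 mm
δ = Σδ_i = 0.2702 mm.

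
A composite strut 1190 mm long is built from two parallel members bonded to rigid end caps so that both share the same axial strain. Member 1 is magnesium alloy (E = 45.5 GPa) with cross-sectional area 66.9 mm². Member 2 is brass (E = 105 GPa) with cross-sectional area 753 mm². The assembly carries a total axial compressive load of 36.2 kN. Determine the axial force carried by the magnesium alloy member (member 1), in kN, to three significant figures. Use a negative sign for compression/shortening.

Equal strain + equilibrium ⇒ each member carries load in proportion to AE: A₁E₁ = 3044000 N, A₂E₂ = 79060000 N, ΣAE = 82110000 N.
F₁ = P·A₁E₁/ΣAE = -36200·3044000/82110000 = -1342 N.

-1.34 kN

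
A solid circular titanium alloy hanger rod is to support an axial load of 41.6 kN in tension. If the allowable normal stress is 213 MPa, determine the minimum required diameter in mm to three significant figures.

15.8 mm

Required area A ≥ P/σ_allow = 41600/213 = 195.3 mm².
For a solid circular section, d ≥ √(4A/π) = 15.77 mm.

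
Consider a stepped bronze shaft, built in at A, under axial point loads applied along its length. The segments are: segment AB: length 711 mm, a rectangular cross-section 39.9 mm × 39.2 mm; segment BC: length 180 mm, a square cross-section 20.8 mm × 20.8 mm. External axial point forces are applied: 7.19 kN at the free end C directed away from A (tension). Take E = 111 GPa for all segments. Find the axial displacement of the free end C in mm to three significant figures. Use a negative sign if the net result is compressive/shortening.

0.0564 mm

Internal axial forces (sectioning from the free end, tension +): N_BC = 7.19 kN, N_AB = 7.19 kN.
A_AB = 1564 mm².
A_BC = 432.6 mm².
δ_AB = 7190·711/(1564·111000) = 0.02945 mm
δ_BC = 7190·180/(432.6·111000) = 0.02695 mm
δ = Σδ_i = 0.05639 mm.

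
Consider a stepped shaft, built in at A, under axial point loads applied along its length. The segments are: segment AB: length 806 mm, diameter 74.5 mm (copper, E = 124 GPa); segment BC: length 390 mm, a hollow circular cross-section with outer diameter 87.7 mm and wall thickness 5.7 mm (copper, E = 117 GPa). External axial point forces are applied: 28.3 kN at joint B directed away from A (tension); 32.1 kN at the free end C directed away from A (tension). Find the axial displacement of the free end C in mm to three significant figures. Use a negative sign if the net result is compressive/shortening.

0.163 mm

Internal axial forces (sectioning from the free end, tension +): N_BC = 32.1 kN, N_AB = 60.4 kN.
A_AB = 4359 mm².
A_BC = 1468 mm².
δ_AB = 60400·806/(4359·124000) = 0.09006 mm
δ_BC = 32100·390/(1468·117000) = 0.07287 mm
δ = Σδ_i = 0.1629 mm.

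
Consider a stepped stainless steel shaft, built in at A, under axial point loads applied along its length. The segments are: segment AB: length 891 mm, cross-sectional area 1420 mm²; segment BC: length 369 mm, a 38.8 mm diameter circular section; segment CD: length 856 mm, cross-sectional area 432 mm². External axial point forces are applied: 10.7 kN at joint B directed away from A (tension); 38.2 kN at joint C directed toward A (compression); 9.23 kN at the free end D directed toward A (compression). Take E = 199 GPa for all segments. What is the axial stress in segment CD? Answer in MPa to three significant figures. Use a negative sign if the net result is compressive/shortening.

-21.4 MPa

Internal axial forces (sectioning from the free end, tension +): N_CD = -9.23 kN, N_BC = -47.43 kN, N_AB = -36.73 kN.
σ_CD = N_CD/A_CD = -9230/432 = -21.37 MPa.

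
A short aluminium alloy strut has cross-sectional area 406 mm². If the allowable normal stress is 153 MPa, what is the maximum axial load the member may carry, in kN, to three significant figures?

62.1 kN

P_max = σ_allow · A = 153 · 406 = 62120 N = 62.12 kN.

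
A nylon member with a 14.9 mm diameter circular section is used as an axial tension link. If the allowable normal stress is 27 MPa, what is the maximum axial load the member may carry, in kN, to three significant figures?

4.71 kN

A = 174.4 mm².
P_max = σ_allow · A = 27 · 174.4 = 4708 N = 4.708 kN.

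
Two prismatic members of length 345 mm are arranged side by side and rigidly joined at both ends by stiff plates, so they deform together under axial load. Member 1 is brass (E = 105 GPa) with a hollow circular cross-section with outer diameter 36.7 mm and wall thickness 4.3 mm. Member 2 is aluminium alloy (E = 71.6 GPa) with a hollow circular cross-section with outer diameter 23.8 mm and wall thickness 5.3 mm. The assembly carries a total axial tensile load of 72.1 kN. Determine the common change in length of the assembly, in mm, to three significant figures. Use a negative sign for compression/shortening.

A_1 = 437.7 mm².
A_2 = 308 mm².
Equal strain + equilibrium ⇒ each member carries load in proportion to AE: A₁E₁ = 45960000 N, A₂E₂ = 22060000 N, ΣAE = 68010000 N.
δ = PL/ΣAE = 72100·345/68010000 = 0.3657 mm.

0.366 mm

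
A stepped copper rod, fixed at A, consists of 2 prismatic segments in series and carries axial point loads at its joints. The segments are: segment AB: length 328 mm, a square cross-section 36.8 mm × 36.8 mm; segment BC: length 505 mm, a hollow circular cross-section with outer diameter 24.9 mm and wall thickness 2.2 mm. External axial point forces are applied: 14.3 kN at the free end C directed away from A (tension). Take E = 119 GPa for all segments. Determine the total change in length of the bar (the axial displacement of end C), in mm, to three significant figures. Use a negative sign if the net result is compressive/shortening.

Internal axial forces (sectioning from the free end, tension +): N_BC = 14.3 kN, N_AB = 14.3 kN.
A_AB = 1354 mm².
A_BC = 156.9 mm².
δ_AB = 14300·328/(1354·119000) = 0.0291 mm
δ_BC = 14300·505/(156.9·119000) = 0.3868 mm
δ = Σδ_i = 0.4159 mm.

0.416 mm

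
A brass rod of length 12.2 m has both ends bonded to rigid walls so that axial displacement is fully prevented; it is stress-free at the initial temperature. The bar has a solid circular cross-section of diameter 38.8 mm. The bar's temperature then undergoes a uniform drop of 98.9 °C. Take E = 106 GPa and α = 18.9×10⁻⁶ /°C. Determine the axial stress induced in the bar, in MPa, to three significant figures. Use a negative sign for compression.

Free thermal expansion αLΔT = 18.9e-6 · 12200 · -98.9 = -22.8 mm.
The walls impose strain ε = −(-22.8)/12200 = 1.8692e-03; σ = Eε = 106000 · 1.8692e-03 = 198.1 MPa.

198 MPa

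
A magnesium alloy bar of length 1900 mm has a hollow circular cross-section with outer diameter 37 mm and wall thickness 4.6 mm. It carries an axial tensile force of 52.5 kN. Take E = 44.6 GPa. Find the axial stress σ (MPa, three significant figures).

A = 468.2 mm².
σ = N/A = 52500/468.2 = 112.1 MPa.

112 MPa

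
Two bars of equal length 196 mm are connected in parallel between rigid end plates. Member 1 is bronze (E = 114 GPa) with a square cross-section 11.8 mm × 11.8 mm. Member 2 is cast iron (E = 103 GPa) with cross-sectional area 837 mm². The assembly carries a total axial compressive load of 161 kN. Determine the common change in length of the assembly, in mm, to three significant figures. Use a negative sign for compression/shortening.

A_1 = 139.2 mm².
Equal strain + equilibrium ⇒ each member carries load in proportion to AE: A₁E₁ = 15870000 N, A₂E₂ = 86210000 N, ΣAE = 102100000 N.
δ = PL/ΣAE = -161000·196/102100000 = -0.3091 mm.

-0.309 mm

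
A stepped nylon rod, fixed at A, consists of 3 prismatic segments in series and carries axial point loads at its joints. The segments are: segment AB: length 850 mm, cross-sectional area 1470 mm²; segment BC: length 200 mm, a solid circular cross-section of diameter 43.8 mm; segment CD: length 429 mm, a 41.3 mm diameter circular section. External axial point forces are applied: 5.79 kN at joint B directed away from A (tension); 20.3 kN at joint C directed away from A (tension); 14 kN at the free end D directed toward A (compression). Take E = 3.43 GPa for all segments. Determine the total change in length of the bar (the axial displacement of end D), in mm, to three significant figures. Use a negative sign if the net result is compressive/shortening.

Internal axial forces (sectioning from the free end, tension +): N_CD = -14 kN, N_BC = 6.3 kN, N_AB = 12.09 kN.
A_BC = 1507 mm².
A_CD = 1340 mm².
δ_AB = 12090·850/(1470·3430) = 2.038 mm
δ_BC = 6300·200/(1507·3430) = 0.2438 mm
δ_CD = -14000·429/(1340·3430) = -1.307 mm
δ = Σδ_i = 0.9749 mm.

0.975 mm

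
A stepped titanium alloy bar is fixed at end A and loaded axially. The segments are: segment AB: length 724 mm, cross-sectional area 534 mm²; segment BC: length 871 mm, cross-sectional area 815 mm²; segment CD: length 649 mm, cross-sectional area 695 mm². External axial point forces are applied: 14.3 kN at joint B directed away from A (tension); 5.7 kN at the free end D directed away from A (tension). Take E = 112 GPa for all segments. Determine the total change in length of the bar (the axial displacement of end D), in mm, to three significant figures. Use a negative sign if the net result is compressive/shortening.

Internal axial forces (sectioning from the free end, tension +): N_CD = 5.7 kN, N_BC = 5.7 kN, N_AB = 20 kN.
δ_AB = 20000·724/(534·112000) = 0.2421 mm
δ_BC = 5700·871/(815·112000) = 0.05439 mm
δ_CD = 5700·649/(695·112000) = 0.04752 mm
δ = Σδ_i = 0.344 mm.

0.344 mm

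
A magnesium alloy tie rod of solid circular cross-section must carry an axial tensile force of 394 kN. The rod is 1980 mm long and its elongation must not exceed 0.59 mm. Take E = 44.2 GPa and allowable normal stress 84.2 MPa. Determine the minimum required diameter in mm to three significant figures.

195 mm

Required area A ≥ P/σ_allow = 394000/84.2 = 4679 mm².
For a solid circular section, d ≥ √(4A/π) = 77.19 mm.
Elongation limit: A ≥ PL/(Eδ_allow) = 394000·1980/(44200·0.59) = 29910 mm² ⇒ d ≥ 195.2 mm.
The elongation limit governs.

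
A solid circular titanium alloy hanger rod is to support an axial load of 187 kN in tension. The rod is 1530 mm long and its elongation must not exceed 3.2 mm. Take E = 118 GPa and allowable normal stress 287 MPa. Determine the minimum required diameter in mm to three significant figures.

Required area A ≥ P/σ_allow = 187000/287 = 651.6 mm².
For a solid circular section, d ≥ √(4A/π) = 28.8 mm.
Elongation limit: A ≥ PL/(Eδ_allow) = 187000·1530/(118000·3.2) = 757.7 mm² ⇒ d ≥ 31.06 mm.
The elongation limit governs.

31.1 mm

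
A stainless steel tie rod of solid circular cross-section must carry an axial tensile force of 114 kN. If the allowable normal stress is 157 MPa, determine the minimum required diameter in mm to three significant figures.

Required area A ≥ P/σ_allow = 114000/157 = 726.1 mm².
For a solid circular section, d ≥ √(4A/π) = 30.41 mm.

30.4 mm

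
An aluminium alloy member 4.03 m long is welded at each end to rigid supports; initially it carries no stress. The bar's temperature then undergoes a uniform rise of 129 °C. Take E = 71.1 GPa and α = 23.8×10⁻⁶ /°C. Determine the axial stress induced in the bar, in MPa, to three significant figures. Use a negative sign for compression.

-218 MPa

Free thermal expansion αLΔT = 23.8e-6 · 4030 · 129 = 12.37 mm.
The walls impose strain ε = −(12.37)/4030 = -3.0702e-03; σ = Eε = 71100 · -3.0702e-03 = -218.3 MPa.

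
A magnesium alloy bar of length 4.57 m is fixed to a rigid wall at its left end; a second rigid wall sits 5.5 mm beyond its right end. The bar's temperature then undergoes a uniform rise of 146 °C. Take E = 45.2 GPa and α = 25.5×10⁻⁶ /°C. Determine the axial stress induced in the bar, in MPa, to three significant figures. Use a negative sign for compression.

Free thermal expansion αLΔT = 25.5e-6 · 4570 · 146 = 17.01 mm.
The walls engage after the gap closes; constrained expansion = 17.01 − 5.5 = 11.51 mm.
The walls impose strain ε = −(11.51)/4570 = -2.5195e-03; σ = Eε = 45200 · -2.5195e-03 = -113.9 MPa.

-114 MPa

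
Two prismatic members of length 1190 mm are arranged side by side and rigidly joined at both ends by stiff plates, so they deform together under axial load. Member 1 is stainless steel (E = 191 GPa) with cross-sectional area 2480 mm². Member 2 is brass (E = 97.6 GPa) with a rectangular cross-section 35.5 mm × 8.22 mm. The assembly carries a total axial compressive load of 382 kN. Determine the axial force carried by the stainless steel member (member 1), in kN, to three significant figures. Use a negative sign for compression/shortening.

A_2 = 291.8 mm².
Equal strain + equilibrium ⇒ each member carries load in proportion to AE: A₁E₁ = 473700000 N, A₂E₂ = 28480000 N, ΣAE = 502200000 N.
F₁ = P·A₁E₁/ΣAE = -382000·473700000/502200000 = -360300 N.

-360 kN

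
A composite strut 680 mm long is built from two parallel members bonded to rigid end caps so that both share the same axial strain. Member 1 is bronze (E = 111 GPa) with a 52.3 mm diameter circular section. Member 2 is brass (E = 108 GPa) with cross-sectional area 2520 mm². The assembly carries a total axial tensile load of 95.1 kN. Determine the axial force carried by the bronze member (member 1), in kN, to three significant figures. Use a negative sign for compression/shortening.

44.4 kN

A_1 = 2148 mm².
Equal strain + equilibrium ⇒ each member carries load in proportion to AE: A₁E₁ = 238500000 N, A₂E₂ = 272200000 N, ΣAE = 510600000 N.
F₁ = P·A₁E₁/ΣAE = 95100·238500000/510600000 = 44410 N.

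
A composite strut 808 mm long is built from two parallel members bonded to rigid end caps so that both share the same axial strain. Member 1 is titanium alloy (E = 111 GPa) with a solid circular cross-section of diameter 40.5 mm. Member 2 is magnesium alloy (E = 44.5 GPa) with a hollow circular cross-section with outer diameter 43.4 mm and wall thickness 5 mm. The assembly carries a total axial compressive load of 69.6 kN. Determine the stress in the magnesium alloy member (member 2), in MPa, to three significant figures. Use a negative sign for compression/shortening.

-18.2 MPa

A_1 = 1288 mm².
A_2 = 603.2 mm².
Equal strain + equilibrium ⇒ each member carries load in proportion to AE: A₁E₁ = 143000000 N, A₂E₂ = 26840000 N, ΣAE = 169800000 N.
σ₂ = P·E₂/ΣAE = -69600·44500/169800000 = -18.24 MPa.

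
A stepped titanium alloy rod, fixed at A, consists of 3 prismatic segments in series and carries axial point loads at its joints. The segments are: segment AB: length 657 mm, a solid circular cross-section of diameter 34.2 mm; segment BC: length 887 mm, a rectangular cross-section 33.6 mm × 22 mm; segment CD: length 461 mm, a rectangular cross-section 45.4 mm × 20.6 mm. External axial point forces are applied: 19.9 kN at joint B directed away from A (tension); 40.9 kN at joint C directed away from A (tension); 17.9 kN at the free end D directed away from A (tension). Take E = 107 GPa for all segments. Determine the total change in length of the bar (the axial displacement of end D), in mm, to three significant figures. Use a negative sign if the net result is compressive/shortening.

Internal axial forces (sectioning from the free end, tension +): N_CD = 17.9 kN, N_BC = 58.8 kN, N_AB = 78.7 kN.
A_AB = 918.6 mm².
A_BC = 739.2 mm².
A_CD = 935.2 mm².
δ_AB = 78700·657/(918.6·107000) = 0.526 mm
δ_BC = 58800·887/(739.2·107000) = 0.6594 mm
δ_CD = 17900·461/(935.2·107000) = 0.08246 mm
δ = Σδ_i = 1.268 mm.

1.27 mm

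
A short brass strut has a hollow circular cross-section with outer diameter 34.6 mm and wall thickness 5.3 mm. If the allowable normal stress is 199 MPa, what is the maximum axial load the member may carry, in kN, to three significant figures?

97.1 kN

A = 487.9 mm².
P_max = σ_allow · A = 199 · 487.9 = 97080 N = 97.08 kN.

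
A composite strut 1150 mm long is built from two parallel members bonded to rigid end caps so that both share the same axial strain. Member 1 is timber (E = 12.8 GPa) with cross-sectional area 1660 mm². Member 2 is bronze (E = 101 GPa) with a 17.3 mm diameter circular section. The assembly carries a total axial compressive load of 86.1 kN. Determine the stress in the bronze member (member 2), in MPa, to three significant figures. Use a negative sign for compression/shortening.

-193 MPa

A_2 = 235.1 mm².
Equal strain + equilibrium ⇒ each member carries load in proportion to AE: A₁E₁ = 21250000 N, A₂E₂ = 23740000 N, ΣAE = 44990000 N.
σ₂ = P·E₂/ΣAE = -86100·101000/44990000 = -193.3 MPa.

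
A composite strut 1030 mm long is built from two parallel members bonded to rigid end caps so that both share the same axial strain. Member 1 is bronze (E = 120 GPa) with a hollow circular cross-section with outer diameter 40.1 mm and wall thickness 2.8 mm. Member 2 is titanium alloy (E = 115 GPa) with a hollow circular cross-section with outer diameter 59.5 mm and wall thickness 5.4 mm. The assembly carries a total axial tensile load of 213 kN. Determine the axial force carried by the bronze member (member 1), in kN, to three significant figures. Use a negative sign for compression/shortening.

57.9 kN

A_1 = 328.1 mm².
A_2 = 917.8 mm².
Equal strain + equilibrium ⇒ each member carries load in proportion to AE: A₁E₁ = 39370000 N, A₂E₂ = 105500000 N, ΣAE = 144900000 N.
F₁ = P·A₁E₁/ΣAE = 213000·39370000/144900000 = 57870 N.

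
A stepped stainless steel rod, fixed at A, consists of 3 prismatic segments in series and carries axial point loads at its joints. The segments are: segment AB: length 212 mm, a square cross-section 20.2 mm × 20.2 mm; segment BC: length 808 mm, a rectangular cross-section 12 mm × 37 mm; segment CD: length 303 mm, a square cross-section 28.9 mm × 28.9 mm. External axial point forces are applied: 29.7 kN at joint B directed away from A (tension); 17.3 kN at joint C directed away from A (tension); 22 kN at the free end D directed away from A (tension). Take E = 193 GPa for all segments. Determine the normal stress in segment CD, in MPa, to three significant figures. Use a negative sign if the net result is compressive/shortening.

Internal axial forces (sectioning from the free end, tension +): N_CD = 22 kN, N_BC = 39.3 kN, N_AB = 69 kN.
A_CD = 835.2 mm².
σ_CD = N_CD/A_CD = 22000/835.2 = 26.34 MPa.

26.3 MPa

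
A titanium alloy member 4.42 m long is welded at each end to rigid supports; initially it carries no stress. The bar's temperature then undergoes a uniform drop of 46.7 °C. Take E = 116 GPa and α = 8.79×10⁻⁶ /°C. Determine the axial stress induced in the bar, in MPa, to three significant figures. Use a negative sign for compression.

47.6 MPa

Free thermal expansion αLΔT = 8.79e-6 · 4420 · -46.7 = -1.814 mm.
The walls impose strain ε = −(-1.814)/4420 = 4.1049e-04; σ = Eε = 116000 · 4.1049e-04 = 47.62 MPa.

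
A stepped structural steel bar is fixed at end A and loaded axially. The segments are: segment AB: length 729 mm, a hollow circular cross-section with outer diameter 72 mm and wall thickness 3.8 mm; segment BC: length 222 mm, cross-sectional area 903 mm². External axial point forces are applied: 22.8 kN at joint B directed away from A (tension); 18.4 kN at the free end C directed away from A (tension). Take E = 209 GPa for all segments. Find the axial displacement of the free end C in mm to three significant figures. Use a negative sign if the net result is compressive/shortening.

Internal axial forces (sectioning from the free end, tension +): N_BC = 18.4 kN, N_AB = 41.2 kN.
A_AB = 814.2 mm².
δ_AB = 41200·729/(814.2·209000) = 0.1765 mm
δ_BC = 18400·222/(903·209000) = 0.02164 mm
δ = Σδ_i = 0.1982 mm.

0.198 mm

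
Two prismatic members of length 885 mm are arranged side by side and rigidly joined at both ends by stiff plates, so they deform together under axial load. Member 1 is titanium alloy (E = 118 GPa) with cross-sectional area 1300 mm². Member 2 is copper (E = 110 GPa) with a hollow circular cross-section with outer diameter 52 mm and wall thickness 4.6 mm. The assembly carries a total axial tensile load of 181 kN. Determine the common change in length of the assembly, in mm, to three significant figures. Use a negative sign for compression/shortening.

0.700 mm

A_2 = 685 mm².
Equal strain + equilibrium ⇒ each member carries load in proportion to AE: A₁E₁ = 153400000 N, A₂E₂ = 75350000 N, ΣAE = 228700000 N.
δ = PL/ΣAE = 181000·885/228700000 = 0.7003 mm.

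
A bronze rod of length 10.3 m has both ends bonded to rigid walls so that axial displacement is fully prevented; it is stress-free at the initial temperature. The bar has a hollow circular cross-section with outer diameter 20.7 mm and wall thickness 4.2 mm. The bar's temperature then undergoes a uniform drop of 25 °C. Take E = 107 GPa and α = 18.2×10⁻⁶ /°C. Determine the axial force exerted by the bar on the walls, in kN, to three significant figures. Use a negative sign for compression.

Free thermal expansion αLΔT = 18.2e-6 · 10300 · -25 = -4.686 mm.
The walls impose strain ε = −(-4.686)/10300 = 4.5500e-04; σ = Eε = 107000 · 4.5500e-04 = 48.68 MPa.
Wall reaction R = σ·A = 48.68·217.7 = 10600 N = 10.6 kN.

10.6 kN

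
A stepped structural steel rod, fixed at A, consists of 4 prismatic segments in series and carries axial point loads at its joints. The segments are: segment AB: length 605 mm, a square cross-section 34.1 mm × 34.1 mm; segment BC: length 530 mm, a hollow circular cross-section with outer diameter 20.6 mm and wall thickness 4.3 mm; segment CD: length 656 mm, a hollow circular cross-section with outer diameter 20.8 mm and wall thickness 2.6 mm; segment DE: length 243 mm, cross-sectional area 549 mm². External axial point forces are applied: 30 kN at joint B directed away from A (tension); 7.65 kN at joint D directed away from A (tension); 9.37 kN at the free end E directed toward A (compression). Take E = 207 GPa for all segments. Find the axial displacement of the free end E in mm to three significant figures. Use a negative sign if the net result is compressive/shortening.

-0.00562 mm

Internal axial forces (sectioning from the free end, tension +): N_DE = -9.37 kN, N_CD = -1.72 kN, N_BC = -1.72 kN, N_AB = 28.28 kN.
A_AB = 1163 mm².
A_BC = 220.2 mm².
A_CD = 148.7 mm².
δ_AB = 28280·605/(1163·207000) = 0.07108 mm
δ_BC = -1720·530/(220.2·207000) = -0.02 mm
δ_CD = -1720·656/(148.7·207000) = -0.03667 mm
δ_DE = -9370·243/(549·207000) = -0.02004 mm
δ = Σδ_i = -0.005621 mm.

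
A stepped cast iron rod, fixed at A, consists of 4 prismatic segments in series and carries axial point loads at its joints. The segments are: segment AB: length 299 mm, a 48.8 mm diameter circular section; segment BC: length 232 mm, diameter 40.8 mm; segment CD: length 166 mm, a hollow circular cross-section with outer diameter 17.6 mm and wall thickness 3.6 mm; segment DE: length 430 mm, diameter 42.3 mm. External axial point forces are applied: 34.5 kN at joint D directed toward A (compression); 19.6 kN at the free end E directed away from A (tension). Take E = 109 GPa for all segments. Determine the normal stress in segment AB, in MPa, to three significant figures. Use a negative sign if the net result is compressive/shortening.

Internal axial forces (sectioning from the free end, tension +): N_DE = 19.6 kN, N_CD = -14.9 kN, N_BC = -14.9 kN, N_AB = -14.9 kN.
A_AB = 1870 mm².
σ_AB = N_AB/A_AB = -14900/1870 = -7.966 MPa.

-7.97 MPa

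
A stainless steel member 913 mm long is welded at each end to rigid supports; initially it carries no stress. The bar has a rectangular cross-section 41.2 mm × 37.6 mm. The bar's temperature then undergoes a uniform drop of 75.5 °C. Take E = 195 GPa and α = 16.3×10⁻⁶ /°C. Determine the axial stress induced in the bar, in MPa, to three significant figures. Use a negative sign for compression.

Free thermal expansion αLΔT = 16.3e-6 · 913 · -75.5 = -1.124 mm.
The walls impose strain ε = −(-1.124)/913 = 1.2307e-03; σ = Eε = 195000 · 1.2307e-03 = 240 MPa.

240 MPa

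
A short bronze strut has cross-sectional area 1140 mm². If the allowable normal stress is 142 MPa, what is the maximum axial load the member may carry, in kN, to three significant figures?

162 kN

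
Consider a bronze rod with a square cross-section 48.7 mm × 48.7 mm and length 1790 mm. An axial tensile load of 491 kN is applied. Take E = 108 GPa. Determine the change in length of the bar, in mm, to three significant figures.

3.43 mm

A = 2372 mm².
δ_mech = NL/(AE) = 491000·1790/(2372·108000) = 3.431 mm.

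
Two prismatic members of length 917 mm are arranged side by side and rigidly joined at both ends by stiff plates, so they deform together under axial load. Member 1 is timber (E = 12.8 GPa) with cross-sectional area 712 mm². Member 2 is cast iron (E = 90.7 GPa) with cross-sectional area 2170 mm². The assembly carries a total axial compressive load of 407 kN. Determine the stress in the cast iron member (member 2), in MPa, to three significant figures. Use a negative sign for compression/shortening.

Equal strain + equilibrium ⇒ each member carries load in proportion to AE: A₁E₁ = 9114000 N, A₂E₂ = 196800000 N, ΣAE = 205900000 N.
σ₂ = P·E₂/ΣAE = -407000·90700/205900000 = -179.3 MPa.

-179 MPa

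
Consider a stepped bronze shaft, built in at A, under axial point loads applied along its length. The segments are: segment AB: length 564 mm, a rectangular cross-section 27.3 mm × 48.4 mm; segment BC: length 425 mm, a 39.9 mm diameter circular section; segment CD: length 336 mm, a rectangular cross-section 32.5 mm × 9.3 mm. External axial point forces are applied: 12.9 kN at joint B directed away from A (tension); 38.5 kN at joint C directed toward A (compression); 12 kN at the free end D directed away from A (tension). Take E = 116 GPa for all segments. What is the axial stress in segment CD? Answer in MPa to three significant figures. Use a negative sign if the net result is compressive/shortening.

Internal axial forces (sectioning from the free end, tension +): N_CD = 12 kN, N_BC = -26.5 kN, N_AB = -13.6 kN.
A_CD = 302.2 mm².
σ_CD = N_CD/A_CD = 12000/302.2 = 39.7 MPa.

39.7 MPa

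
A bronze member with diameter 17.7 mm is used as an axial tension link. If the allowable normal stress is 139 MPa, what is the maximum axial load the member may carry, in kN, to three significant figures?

A = 246.1 mm².
P_max = σ_allow · A = 139 · 246.1 = 34200 N = 34.2 kN.

34.2 kN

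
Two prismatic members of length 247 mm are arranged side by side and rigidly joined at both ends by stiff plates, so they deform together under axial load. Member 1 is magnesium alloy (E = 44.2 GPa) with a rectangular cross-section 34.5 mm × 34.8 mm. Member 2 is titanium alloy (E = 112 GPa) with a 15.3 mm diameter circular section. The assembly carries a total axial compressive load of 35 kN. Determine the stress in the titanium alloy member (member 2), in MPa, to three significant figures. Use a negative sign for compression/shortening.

-53.2 MPa

A_1 = 1201 mm².
A_2 = 183.9 mm².
Equal strain + equilibrium ⇒ each member carries load in proportion to AE: A₁E₁ = 53070000 N, A₂E₂ = 20590000 N, ΣAE = 73660000 N.
σ₂ = P·E₂/ΣAE = -35000·112000/73660000 = -53.22 MPa.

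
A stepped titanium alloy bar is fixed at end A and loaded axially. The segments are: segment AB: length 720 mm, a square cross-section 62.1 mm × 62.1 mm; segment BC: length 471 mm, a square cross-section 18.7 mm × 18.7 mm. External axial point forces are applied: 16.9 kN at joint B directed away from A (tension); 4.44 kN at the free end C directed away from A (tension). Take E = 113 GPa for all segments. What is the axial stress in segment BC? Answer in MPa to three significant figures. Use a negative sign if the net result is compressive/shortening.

Internal axial forces (sectioning from the free end, tension +): N_BC = 4.44 kN, N_AB = 21.34 kN.
A_BC = 349.7 mm².
σ_BC = N_BC/A_BC = 4440/349.7 = 12.7 MPa.

12.7 MPa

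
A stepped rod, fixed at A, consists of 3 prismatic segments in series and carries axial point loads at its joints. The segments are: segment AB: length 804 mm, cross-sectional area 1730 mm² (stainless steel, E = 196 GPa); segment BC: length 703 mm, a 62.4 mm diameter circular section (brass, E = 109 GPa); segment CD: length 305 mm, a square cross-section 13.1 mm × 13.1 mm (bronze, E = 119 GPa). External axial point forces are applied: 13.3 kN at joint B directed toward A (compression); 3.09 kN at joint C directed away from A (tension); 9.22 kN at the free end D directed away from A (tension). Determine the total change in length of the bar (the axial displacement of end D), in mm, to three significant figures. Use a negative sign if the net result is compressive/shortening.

Internal axial forces (sectioning from the free end, tension +): N_CD = 9.22 kN, N_BC = 12.31 kN, N_AB = -0.99 kN.
A_BC = 3058 mm².
A_CD = 171.6 mm².
δ_AB = -990·804/(1730·196000) = -0.002347 mm
δ_BC = 12310·703/(3058·109000) = 0.02596 mm
δ_CD = 9220·305/(171.6·119000) = 0.1377 mm
δ = Σδ_i = 0.1613 mm.

0.161 mm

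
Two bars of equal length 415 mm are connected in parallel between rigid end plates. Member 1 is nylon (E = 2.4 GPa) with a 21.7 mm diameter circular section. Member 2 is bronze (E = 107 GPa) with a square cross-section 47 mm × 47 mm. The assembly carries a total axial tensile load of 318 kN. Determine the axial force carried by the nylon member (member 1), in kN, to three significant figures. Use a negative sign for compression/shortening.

A_1 = 369.8 mm².
A_2 = 2209 mm².
Equal strain + equilibrium ⇒ each member carries load in proportion to AE: A₁E₁ = 887600 N, A₂E₂ = 236400000 N, ΣAE = 237300000 N.
F₁ = P·A₁E₁/ΣAE = 318000·887600/237300000 = 1190 N.

1.19 kN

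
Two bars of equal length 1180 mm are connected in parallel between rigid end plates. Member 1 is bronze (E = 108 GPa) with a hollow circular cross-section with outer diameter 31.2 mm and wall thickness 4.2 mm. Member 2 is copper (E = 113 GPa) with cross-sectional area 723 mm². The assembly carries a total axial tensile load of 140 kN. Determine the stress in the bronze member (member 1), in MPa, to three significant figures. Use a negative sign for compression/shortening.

126 MPa

A_1 = 356.3 mm².
Equal strain + equilibrium ⇒ each member carries load in proportion to AE: A₁E₁ = 38480000 N, A₂E₂ = 81700000 N, ΣAE = 120200000 N.
σ₁ = P·E₁/ΣAE = 140000·108000/120200000 = 125.8 MPa.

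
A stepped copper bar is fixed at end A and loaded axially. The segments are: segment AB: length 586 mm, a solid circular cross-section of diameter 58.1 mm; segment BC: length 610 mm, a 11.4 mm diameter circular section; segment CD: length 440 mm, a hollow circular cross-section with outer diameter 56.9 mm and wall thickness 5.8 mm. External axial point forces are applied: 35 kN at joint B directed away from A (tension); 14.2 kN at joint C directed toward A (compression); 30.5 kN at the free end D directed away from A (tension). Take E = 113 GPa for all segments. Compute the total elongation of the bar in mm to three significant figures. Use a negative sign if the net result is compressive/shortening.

Internal axial forces (sectioning from the free end, tension +): N_CD = 30.5 kN, N_BC = 16.3 kN, N_AB = 51.3 kN.
A_AB = 2651 mm².
A_BC = 102.1 mm².
A_CD = 931.1 mm².
δ_AB = 51300·586/(2651·113000) = 0.1003 mm
δ_BC = 16300·610/(102.1·113000) = 0.8621 mm
δ_CD = 30500·440/(931.1·113000) = 0.1275 mm
δ = Σδ_i = 1.09 mm.

1.09 mm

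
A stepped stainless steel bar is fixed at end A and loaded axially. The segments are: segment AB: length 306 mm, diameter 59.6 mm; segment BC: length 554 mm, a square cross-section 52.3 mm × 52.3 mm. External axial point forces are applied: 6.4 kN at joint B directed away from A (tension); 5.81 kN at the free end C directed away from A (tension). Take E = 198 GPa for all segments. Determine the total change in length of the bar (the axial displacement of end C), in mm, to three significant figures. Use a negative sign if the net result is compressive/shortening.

0.0127 mm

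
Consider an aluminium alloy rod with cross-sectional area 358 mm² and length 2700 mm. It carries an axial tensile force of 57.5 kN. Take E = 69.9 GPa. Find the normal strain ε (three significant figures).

0.00230

σ = N/A = 160.6 MPa; ε = σ/E = 160.6/69900 = 2.298e-03.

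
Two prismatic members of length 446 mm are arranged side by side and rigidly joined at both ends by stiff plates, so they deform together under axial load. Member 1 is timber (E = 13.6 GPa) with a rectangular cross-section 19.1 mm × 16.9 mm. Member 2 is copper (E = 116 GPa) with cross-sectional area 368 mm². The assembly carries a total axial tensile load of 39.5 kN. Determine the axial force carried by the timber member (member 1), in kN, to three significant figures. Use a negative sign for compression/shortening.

3.68 kN

A_1 = 322.8 mm².
Equal strain + equilibrium ⇒ each member carries load in proportion to AE: A₁E₁ = 4390000 N, A₂E₂ = 42690000 N, ΣAE = 47080000 N.
F₁ = P·A₁E₁/ΣAE = 39500·4390000/47080000 = 3683 N.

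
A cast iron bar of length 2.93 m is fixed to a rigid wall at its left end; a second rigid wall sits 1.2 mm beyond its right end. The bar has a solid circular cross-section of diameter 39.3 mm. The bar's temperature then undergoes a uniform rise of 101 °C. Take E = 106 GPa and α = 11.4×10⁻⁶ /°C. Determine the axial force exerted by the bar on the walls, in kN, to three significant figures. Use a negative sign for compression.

-95.4 kN

Free thermal expansion αLΔT = 11.4e-6 · 2930 · 101 = 3.374 mm.
The walls engage after the gap closes; constrained expansion = 3.374 − 1.2 = 2.174 mm.
The walls impose strain ε = −(2.174)/2930 = -7.4184e-04; σ = Eε = 106000 · -7.4184e-04 = -78.64 MPa.
Wall reaction R = σ·A = -78.64·1213 = -95390 N = -95.39 kN.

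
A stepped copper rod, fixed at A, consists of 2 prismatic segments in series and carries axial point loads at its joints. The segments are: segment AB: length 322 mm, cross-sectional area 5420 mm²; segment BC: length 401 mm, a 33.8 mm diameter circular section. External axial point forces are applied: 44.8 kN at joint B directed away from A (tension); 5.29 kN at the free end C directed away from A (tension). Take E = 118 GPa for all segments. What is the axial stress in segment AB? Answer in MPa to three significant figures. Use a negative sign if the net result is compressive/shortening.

9.24 MPa

Internal axial forces (sectioning from the free end, tension +): N_BC = 5.29 kN, N_AB = 50.09 kN.
σ_AB = N_AB/A_AB = 50090/5420 = 9.242 MPa.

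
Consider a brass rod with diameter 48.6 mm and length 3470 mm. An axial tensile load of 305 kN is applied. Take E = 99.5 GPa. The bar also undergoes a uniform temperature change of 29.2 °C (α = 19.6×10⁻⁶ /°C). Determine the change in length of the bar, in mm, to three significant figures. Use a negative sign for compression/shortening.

A = 1855 mm².
δ_mech = NL/(AE) = 305000·3470/(1855·99500) = 5.734 mm.
δ_thermal = αLΔT = 19.6e-6·3470·29.2 = 1.986 mm.
δ = δ_mech + δ_thermal = 7.72 mm.

7.72 mm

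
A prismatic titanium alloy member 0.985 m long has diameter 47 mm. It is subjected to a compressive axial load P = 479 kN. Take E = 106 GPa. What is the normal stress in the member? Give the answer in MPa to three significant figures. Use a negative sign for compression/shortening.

-276 MPa

A = 1735 mm².
σ = N/A = -479000/1735 = -276.1 MPa.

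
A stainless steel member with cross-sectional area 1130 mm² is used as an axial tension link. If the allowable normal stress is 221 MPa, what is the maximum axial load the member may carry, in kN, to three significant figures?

P_max = σ_allow · A = 221 · 1130 = 249700 N = 249.7 kN.

250 kN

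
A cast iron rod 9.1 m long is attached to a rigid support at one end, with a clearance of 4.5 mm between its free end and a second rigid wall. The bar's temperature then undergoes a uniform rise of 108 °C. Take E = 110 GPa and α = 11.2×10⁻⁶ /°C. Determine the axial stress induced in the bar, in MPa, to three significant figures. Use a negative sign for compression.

-78.7 MPa

Free thermal expansion αLΔT = 11.2e-6 · 9100 · 108 = 11.01 mm.
The walls engage after the gap closes; constrained expansion = 11.01 − 4.5 = 6.507 mm.
The walls impose strain ε = −(6.507)/9100 = -7.1509e-04; σ = Eε = 110000 · -7.1509e-04 = -78.66 MPa.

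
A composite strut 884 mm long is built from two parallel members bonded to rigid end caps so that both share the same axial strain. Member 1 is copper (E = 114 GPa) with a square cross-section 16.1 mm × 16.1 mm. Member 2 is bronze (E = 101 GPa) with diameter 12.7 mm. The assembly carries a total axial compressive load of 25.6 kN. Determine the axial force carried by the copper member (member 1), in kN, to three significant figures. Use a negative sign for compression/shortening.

A_1 = 259.2 mm².
A_2 = 126.7 mm².
Equal strain + equilibrium ⇒ each member carries load in proportion to AE: A₁E₁ = 29550000 N, A₂E₂ = 12790000 N, ΣAE = 42340000 N.
F₁ = P·A₁E₁/ΣAE = -25600·29550000/42340000 = -17860 N.

-17.9 kN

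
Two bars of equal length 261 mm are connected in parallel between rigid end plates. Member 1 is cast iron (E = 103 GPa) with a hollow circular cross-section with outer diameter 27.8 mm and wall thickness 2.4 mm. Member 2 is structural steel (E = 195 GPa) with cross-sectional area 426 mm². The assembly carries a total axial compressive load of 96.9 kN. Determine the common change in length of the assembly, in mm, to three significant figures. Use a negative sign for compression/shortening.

-0.246 mm

A_1 = 191.5 mm².
Equal strain + equilibrium ⇒ each member carries load in proportion to AE: A₁E₁ = 19730000 N, A₂E₂ = 83070000 N, ΣAE = 102800000 N.
δ = PL/ΣAE = -96900·261/102800000 = -0.246 mm.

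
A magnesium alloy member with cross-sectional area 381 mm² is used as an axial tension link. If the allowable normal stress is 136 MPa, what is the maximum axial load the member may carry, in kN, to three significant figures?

51.8 kN

P_max = σ_allow · A = 136 · 381 = 51820 N = 51.82 kN.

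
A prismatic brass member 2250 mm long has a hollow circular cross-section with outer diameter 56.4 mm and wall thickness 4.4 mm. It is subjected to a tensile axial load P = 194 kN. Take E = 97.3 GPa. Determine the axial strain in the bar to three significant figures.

0.00277

A = 718.8 mm².
σ = N/A = 269.9 MPa; ε = σ/E = 269.9/97300 = 2.774e-03.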